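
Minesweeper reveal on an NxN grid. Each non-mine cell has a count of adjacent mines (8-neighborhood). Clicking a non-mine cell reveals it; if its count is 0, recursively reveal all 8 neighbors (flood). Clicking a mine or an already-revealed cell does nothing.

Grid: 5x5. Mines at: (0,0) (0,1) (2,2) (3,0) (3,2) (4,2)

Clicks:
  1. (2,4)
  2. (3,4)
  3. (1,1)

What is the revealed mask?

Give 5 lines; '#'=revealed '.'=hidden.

Click 1 (2,4) count=0: revealed 12 new [(0,2) (0,3) (0,4) (1,2) (1,3) (1,4) (2,3) (2,4) (3,3) (3,4) (4,3) (4,4)] -> total=12
Click 2 (3,4) count=0: revealed 0 new [(none)] -> total=12
Click 3 (1,1) count=3: revealed 1 new [(1,1)] -> total=13

Answer: ..###
.####
...##
...##
...##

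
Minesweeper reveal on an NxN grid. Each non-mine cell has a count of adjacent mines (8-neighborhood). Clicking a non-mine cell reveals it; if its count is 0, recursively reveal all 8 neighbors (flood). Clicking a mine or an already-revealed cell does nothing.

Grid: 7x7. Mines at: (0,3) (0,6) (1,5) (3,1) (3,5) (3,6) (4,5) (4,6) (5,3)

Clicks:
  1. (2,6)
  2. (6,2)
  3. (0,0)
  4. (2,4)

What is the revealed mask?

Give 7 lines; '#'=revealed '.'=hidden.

Click 1 (2,6) count=3: revealed 1 new [(2,6)] -> total=1
Click 2 (6,2) count=1: revealed 1 new [(6,2)] -> total=2
Click 3 (0,0) count=0: revealed 9 new [(0,0) (0,1) (0,2) (1,0) (1,1) (1,2) (2,0) (2,1) (2,2)] -> total=11
Click 4 (2,4) count=2: revealed 1 new [(2,4)] -> total=12

Answer: ###....
###....
###.#.#
.......
.......
.......
..#....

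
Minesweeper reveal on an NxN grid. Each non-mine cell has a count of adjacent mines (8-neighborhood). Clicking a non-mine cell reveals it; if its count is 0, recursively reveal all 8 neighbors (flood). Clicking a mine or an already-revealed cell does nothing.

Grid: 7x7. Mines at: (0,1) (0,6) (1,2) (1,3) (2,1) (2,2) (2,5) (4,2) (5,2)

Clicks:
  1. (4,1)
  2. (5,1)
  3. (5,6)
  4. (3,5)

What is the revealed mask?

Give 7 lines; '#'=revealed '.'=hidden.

Answer: .......
.......
.......
...####
.#.####
.#.####
...####

Derivation:
Click 1 (4,1) count=2: revealed 1 new [(4,1)] -> total=1
Click 2 (5,1) count=2: revealed 1 new [(5,1)] -> total=2
Click 3 (5,6) count=0: revealed 16 new [(3,3) (3,4) (3,5) (3,6) (4,3) (4,4) (4,5) (4,6) (5,3) (5,4) (5,5) (5,6) (6,3) (6,4) (6,5) (6,6)] -> total=18
Click 4 (3,5) count=1: revealed 0 new [(none)] -> total=18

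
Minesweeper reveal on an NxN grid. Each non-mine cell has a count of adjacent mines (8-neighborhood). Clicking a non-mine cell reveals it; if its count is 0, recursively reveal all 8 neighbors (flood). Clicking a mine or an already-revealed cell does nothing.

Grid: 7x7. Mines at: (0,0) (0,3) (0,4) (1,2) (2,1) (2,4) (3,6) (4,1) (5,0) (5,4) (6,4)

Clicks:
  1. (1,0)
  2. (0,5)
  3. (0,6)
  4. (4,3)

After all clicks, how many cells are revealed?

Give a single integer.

Answer: 8

Derivation:
Click 1 (1,0) count=2: revealed 1 new [(1,0)] -> total=1
Click 2 (0,5) count=1: revealed 1 new [(0,5)] -> total=2
Click 3 (0,6) count=0: revealed 5 new [(0,6) (1,5) (1,6) (2,5) (2,6)] -> total=7
Click 4 (4,3) count=1: revealed 1 new [(4,3)] -> total=8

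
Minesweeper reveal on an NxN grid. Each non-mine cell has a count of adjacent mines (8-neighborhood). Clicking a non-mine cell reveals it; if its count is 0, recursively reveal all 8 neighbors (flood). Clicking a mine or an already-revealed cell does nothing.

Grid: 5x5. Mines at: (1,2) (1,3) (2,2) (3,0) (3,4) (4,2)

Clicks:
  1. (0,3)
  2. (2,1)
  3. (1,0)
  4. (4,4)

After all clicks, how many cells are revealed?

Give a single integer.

Click 1 (0,3) count=2: revealed 1 new [(0,3)] -> total=1
Click 2 (2,1) count=3: revealed 1 new [(2,1)] -> total=2
Click 3 (1,0) count=0: revealed 5 new [(0,0) (0,1) (1,0) (1,1) (2,0)] -> total=7
Click 4 (4,4) count=1: revealed 1 new [(4,4)] -> total=8

Answer: 8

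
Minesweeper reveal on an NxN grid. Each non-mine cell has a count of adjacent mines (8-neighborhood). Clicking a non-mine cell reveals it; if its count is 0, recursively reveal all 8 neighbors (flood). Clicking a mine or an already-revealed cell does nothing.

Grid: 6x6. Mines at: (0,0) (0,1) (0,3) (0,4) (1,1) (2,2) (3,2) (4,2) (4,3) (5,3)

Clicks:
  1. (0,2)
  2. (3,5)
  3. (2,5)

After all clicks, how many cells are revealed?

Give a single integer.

Click 1 (0,2) count=3: revealed 1 new [(0,2)] -> total=1
Click 2 (3,5) count=0: revealed 13 new [(1,3) (1,4) (1,5) (2,3) (2,4) (2,5) (3,3) (3,4) (3,5) (4,4) (4,5) (5,4) (5,5)] -> total=14
Click 3 (2,5) count=0: revealed 0 new [(none)] -> total=14

Answer: 14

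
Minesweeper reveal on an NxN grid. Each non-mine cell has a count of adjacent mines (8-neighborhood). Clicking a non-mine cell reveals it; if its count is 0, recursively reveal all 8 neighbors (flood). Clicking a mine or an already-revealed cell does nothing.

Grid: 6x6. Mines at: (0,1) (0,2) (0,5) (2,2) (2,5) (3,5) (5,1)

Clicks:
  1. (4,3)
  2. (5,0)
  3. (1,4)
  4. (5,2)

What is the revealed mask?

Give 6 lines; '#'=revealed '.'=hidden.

Answer: ......
....#.
......
..###.
..####
#.####

Derivation:
Click 1 (4,3) count=0: revealed 11 new [(3,2) (3,3) (3,4) (4,2) (4,3) (4,4) (4,5) (5,2) (5,3) (5,4) (5,5)] -> total=11
Click 2 (5,0) count=1: revealed 1 new [(5,0)] -> total=12
Click 3 (1,4) count=2: revealed 1 new [(1,4)] -> total=13
Click 4 (5,2) count=1: revealed 0 new [(none)] -> total=13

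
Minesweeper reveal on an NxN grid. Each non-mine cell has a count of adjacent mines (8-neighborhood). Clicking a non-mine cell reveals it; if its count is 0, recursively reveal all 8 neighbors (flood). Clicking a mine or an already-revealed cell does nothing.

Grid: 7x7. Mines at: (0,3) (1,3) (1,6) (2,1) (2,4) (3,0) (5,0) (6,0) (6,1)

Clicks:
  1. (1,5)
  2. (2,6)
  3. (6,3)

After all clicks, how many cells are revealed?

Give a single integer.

Answer: 26

Derivation:
Click 1 (1,5) count=2: revealed 1 new [(1,5)] -> total=1
Click 2 (2,6) count=1: revealed 1 new [(2,6)] -> total=2
Click 3 (6,3) count=0: revealed 24 new [(2,5) (3,1) (3,2) (3,3) (3,4) (3,5) (3,6) (4,1) (4,2) (4,3) (4,4) (4,5) (4,6) (5,1) (5,2) (5,3) (5,4) (5,5) (5,6) (6,2) (6,3) (6,4) (6,5) (6,6)] -> total=26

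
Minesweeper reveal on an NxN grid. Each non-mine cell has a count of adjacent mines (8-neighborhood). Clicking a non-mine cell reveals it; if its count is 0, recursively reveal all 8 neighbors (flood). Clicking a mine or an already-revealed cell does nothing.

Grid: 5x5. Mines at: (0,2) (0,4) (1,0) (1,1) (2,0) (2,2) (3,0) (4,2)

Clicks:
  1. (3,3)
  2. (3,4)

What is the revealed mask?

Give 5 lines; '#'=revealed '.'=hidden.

Answer: .....
...##
...##
...##
...##

Derivation:
Click 1 (3,3) count=2: revealed 1 new [(3,3)] -> total=1
Click 2 (3,4) count=0: revealed 7 new [(1,3) (1,4) (2,3) (2,4) (3,4) (4,3) (4,4)] -> total=8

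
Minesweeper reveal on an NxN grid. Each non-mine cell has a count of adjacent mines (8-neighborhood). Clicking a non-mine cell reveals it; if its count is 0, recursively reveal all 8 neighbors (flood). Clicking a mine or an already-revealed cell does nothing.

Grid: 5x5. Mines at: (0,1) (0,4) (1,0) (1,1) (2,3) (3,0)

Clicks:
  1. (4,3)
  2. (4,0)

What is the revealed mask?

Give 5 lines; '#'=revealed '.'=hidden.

Answer: .....
.....
.....
.####
#####

Derivation:
Click 1 (4,3) count=0: revealed 8 new [(3,1) (3,2) (3,3) (3,4) (4,1) (4,2) (4,3) (4,4)] -> total=8
Click 2 (4,0) count=1: revealed 1 new [(4,0)] -> total=9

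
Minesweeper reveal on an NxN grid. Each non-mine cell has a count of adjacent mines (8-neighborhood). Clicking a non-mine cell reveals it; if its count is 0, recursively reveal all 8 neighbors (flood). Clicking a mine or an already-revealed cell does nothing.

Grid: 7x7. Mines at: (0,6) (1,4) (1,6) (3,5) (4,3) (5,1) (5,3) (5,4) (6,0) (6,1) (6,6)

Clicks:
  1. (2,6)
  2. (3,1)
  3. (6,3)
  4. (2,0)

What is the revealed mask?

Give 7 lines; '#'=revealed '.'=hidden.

Answer: ####...
####...
####..#
####...
###....
.......
...#...

Derivation:
Click 1 (2,6) count=2: revealed 1 new [(2,6)] -> total=1
Click 2 (3,1) count=0: revealed 19 new [(0,0) (0,1) (0,2) (0,3) (1,0) (1,1) (1,2) (1,3) (2,0) (2,1) (2,2) (2,3) (3,0) (3,1) (3,2) (3,3) (4,0) (4,1) (4,2)] -> total=20
Click 3 (6,3) count=2: revealed 1 new [(6,3)] -> total=21
Click 4 (2,0) count=0: revealed 0 new [(none)] -> total=21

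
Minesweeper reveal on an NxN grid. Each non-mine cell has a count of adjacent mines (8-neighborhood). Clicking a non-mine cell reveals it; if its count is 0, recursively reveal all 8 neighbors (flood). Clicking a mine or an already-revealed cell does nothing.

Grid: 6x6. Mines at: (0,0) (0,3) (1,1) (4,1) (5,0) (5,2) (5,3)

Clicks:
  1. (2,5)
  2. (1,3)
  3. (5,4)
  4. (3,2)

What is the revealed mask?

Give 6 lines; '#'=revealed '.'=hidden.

Click 1 (2,5) count=0: revealed 20 new [(0,4) (0,5) (1,2) (1,3) (1,4) (1,5) (2,2) (2,3) (2,4) (2,5) (3,2) (3,3) (3,4) (3,5) (4,2) (4,3) (4,4) (4,5) (5,4) (5,5)] -> total=20
Click 2 (1,3) count=1: revealed 0 new [(none)] -> total=20
Click 3 (5,4) count=1: revealed 0 new [(none)] -> total=20
Click 4 (3,2) count=1: revealed 0 new [(none)] -> total=20

Answer: ....##
..####
..####
..####
..####
....##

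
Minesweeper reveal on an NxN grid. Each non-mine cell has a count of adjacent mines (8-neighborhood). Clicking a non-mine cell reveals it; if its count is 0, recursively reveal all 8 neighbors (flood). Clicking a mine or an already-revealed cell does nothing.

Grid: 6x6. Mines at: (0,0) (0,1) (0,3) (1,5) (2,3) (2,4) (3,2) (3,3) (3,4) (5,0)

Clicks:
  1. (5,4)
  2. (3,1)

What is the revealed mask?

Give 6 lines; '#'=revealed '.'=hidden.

Click 1 (5,4) count=0: revealed 10 new [(4,1) (4,2) (4,3) (4,4) (4,5) (5,1) (5,2) (5,3) (5,4) (5,5)] -> total=10
Click 2 (3,1) count=1: revealed 1 new [(3,1)] -> total=11

Answer: ......
......
......
.#....
.#####
.#####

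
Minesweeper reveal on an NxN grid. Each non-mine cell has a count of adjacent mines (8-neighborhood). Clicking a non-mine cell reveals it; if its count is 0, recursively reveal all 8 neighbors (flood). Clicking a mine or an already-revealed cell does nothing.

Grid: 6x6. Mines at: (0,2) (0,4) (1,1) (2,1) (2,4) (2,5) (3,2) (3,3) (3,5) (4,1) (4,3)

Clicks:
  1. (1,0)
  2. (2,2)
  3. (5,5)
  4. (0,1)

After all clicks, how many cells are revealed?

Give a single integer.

Click 1 (1,0) count=2: revealed 1 new [(1,0)] -> total=1
Click 2 (2,2) count=4: revealed 1 new [(2,2)] -> total=2
Click 3 (5,5) count=0: revealed 4 new [(4,4) (4,5) (5,4) (5,5)] -> total=6
Click 4 (0,1) count=2: revealed 1 new [(0,1)] -> total=7

Answer: 7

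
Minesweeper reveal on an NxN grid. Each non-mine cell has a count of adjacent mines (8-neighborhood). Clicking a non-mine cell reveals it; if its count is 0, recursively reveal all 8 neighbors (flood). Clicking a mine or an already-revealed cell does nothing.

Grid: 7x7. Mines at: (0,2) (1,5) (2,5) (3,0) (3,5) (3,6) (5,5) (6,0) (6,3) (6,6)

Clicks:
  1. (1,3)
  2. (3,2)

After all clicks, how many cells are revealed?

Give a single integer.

Click 1 (1,3) count=1: revealed 1 new [(1,3)] -> total=1
Click 2 (3,2) count=0: revealed 19 new [(1,1) (1,2) (1,4) (2,1) (2,2) (2,3) (2,4) (3,1) (3,2) (3,3) (3,4) (4,1) (4,2) (4,3) (4,4) (5,1) (5,2) (5,3) (5,4)] -> total=20

Answer: 20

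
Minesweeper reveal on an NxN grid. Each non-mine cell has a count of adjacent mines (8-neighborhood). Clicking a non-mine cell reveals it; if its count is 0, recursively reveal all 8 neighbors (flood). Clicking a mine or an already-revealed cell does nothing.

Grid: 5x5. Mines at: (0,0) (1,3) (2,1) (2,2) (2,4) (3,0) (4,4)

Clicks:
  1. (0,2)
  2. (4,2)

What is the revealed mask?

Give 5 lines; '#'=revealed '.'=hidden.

Click 1 (0,2) count=1: revealed 1 new [(0,2)] -> total=1
Click 2 (4,2) count=0: revealed 6 new [(3,1) (3,2) (3,3) (4,1) (4,2) (4,3)] -> total=7

Answer: ..#..
.....
.....
.###.
.###.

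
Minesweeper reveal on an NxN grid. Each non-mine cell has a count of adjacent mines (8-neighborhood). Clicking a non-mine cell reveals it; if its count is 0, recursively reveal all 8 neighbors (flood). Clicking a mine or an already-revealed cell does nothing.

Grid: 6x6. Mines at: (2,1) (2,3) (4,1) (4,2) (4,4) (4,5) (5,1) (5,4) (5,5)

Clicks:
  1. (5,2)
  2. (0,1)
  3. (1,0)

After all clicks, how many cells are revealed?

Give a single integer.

Click 1 (5,2) count=3: revealed 1 new [(5,2)] -> total=1
Click 2 (0,1) count=0: revealed 16 new [(0,0) (0,1) (0,2) (0,3) (0,4) (0,5) (1,0) (1,1) (1,2) (1,3) (1,4) (1,5) (2,4) (2,5) (3,4) (3,5)] -> total=17
Click 3 (1,0) count=1: revealed 0 new [(none)] -> total=17

Answer: 17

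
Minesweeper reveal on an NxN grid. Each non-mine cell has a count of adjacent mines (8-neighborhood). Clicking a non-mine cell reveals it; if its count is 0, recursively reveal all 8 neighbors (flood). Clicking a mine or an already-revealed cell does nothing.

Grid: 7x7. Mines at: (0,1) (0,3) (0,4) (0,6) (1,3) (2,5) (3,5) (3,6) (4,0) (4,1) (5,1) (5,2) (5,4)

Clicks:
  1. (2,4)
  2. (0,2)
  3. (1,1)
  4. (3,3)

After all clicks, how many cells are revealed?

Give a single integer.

Click 1 (2,4) count=3: revealed 1 new [(2,4)] -> total=1
Click 2 (0,2) count=3: revealed 1 new [(0,2)] -> total=2
Click 3 (1,1) count=1: revealed 1 new [(1,1)] -> total=3
Click 4 (3,3) count=0: revealed 8 new [(2,2) (2,3) (3,2) (3,3) (3,4) (4,2) (4,3) (4,4)] -> total=11

Answer: 11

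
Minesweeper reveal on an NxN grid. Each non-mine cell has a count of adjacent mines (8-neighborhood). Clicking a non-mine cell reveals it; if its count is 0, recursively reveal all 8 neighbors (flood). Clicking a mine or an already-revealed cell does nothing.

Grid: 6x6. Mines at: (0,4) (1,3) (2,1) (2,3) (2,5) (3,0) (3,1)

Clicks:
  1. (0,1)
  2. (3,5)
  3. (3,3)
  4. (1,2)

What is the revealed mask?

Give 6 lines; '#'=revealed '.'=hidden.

Click 1 (0,1) count=0: revealed 6 new [(0,0) (0,1) (0,2) (1,0) (1,1) (1,2)] -> total=6
Click 2 (3,5) count=1: revealed 1 new [(3,5)] -> total=7
Click 3 (3,3) count=1: revealed 1 new [(3,3)] -> total=8
Click 4 (1,2) count=3: revealed 0 new [(none)] -> total=8

Answer: ###...
###...
......
...#.#
......
......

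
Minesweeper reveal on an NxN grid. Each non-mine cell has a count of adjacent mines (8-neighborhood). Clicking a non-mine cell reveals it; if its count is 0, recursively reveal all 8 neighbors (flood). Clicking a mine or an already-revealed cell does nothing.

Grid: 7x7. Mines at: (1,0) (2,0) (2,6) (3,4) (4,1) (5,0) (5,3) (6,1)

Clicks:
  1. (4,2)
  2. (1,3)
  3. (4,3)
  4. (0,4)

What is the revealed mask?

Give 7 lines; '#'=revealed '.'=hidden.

Answer: .######
.######
.#####.
.###...
..##...
.......
.......

Derivation:
Click 1 (4,2) count=2: revealed 1 new [(4,2)] -> total=1
Click 2 (1,3) count=0: revealed 20 new [(0,1) (0,2) (0,3) (0,4) (0,5) (0,6) (1,1) (1,2) (1,3) (1,4) (1,5) (1,6) (2,1) (2,2) (2,3) (2,4) (2,5) (3,1) (3,2) (3,3)] -> total=21
Click 3 (4,3) count=2: revealed 1 new [(4,3)] -> total=22
Click 4 (0,4) count=0: revealed 0 new [(none)] -> total=22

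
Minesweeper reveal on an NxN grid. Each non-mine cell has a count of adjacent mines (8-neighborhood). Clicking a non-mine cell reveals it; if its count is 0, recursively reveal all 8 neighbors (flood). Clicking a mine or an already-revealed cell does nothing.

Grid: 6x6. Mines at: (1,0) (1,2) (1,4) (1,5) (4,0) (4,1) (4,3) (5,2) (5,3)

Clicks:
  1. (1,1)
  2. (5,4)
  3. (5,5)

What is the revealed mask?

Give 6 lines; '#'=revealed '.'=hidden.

Answer: ......
.#....
....##
....##
....##
....##

Derivation:
Click 1 (1,1) count=2: revealed 1 new [(1,1)] -> total=1
Click 2 (5,4) count=2: revealed 1 new [(5,4)] -> total=2
Click 3 (5,5) count=0: revealed 7 new [(2,4) (2,5) (3,4) (3,5) (4,4) (4,5) (5,5)] -> total=9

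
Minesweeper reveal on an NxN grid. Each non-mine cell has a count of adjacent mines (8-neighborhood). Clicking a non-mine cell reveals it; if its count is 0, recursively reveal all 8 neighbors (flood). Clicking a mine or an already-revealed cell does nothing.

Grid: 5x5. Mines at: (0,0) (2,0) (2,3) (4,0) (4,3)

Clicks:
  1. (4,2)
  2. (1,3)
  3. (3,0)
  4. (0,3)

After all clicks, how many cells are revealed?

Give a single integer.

Click 1 (4,2) count=1: revealed 1 new [(4,2)] -> total=1
Click 2 (1,3) count=1: revealed 1 new [(1,3)] -> total=2
Click 3 (3,0) count=2: revealed 1 new [(3,0)] -> total=3
Click 4 (0,3) count=0: revealed 7 new [(0,1) (0,2) (0,3) (0,4) (1,1) (1,2) (1,4)] -> total=10

Answer: 10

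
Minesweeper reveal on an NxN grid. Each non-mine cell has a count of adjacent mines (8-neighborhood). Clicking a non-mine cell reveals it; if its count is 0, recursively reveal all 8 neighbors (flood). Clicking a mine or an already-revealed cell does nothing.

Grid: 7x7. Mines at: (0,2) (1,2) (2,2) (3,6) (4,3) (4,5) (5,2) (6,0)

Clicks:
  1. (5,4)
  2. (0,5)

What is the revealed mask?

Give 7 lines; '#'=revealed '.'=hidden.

Answer: ...####
...####
...####
...###.
.......
....#..
.......

Derivation:
Click 1 (5,4) count=2: revealed 1 new [(5,4)] -> total=1
Click 2 (0,5) count=0: revealed 15 new [(0,3) (0,4) (0,5) (0,6) (1,3) (1,4) (1,5) (1,6) (2,3) (2,4) (2,5) (2,6) (3,3) (3,4) (3,5)] -> total=16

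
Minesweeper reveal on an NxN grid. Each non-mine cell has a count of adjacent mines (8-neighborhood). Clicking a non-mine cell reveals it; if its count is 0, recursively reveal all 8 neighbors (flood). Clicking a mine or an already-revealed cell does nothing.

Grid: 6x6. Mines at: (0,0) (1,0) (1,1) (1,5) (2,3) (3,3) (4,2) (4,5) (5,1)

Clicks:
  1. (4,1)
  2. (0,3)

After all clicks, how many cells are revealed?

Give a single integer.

Answer: 7

Derivation:
Click 1 (4,1) count=2: revealed 1 new [(4,1)] -> total=1
Click 2 (0,3) count=0: revealed 6 new [(0,2) (0,3) (0,4) (1,2) (1,3) (1,4)] -> total=7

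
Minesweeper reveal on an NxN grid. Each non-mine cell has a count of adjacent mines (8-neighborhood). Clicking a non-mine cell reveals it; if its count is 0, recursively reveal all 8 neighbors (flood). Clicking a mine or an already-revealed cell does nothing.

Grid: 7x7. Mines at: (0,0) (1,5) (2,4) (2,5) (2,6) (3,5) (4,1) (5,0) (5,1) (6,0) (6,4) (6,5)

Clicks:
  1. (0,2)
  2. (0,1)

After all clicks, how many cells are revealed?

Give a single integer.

Answer: 17

Derivation:
Click 1 (0,2) count=0: revealed 17 new [(0,1) (0,2) (0,3) (0,4) (1,0) (1,1) (1,2) (1,3) (1,4) (2,0) (2,1) (2,2) (2,3) (3,0) (3,1) (3,2) (3,3)] -> total=17
Click 2 (0,1) count=1: revealed 0 new [(none)] -> total=17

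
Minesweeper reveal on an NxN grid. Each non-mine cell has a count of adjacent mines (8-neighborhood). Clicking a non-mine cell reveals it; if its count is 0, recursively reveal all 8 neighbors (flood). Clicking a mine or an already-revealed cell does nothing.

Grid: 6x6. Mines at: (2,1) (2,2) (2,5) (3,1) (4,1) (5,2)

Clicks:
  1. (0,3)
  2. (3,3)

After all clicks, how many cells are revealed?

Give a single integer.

Click 1 (0,3) count=0: revealed 12 new [(0,0) (0,1) (0,2) (0,3) (0,4) (0,5) (1,0) (1,1) (1,2) (1,3) (1,4) (1,5)] -> total=12
Click 2 (3,3) count=1: revealed 1 new [(3,3)] -> total=13

Answer: 13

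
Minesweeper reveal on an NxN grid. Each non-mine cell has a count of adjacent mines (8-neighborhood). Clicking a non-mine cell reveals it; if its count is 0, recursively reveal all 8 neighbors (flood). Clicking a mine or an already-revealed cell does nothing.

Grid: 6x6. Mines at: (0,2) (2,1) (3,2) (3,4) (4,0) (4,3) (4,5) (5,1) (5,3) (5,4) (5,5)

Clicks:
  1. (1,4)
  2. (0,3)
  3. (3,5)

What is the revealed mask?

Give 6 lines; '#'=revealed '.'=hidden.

Click 1 (1,4) count=0: revealed 9 new [(0,3) (0,4) (0,5) (1,3) (1,4) (1,5) (2,3) (2,4) (2,5)] -> total=9
Click 2 (0,3) count=1: revealed 0 new [(none)] -> total=9
Click 3 (3,5) count=2: revealed 1 new [(3,5)] -> total=10

Answer: ...###
...###
...###
.....#
......
......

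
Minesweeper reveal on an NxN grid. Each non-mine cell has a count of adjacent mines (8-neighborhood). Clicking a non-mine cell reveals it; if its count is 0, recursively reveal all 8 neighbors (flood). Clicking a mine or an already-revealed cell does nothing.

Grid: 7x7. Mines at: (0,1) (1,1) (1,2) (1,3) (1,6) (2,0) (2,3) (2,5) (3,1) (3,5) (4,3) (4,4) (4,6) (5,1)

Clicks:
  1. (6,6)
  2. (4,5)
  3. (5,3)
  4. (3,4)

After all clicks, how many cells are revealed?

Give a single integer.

Click 1 (6,6) count=0: revealed 10 new [(5,2) (5,3) (5,4) (5,5) (5,6) (6,2) (6,3) (6,4) (6,5) (6,6)] -> total=10
Click 2 (4,5) count=3: revealed 1 new [(4,5)] -> total=11
Click 3 (5,3) count=2: revealed 0 new [(none)] -> total=11
Click 4 (3,4) count=5: revealed 1 new [(3,4)] -> total=12

Answer: 12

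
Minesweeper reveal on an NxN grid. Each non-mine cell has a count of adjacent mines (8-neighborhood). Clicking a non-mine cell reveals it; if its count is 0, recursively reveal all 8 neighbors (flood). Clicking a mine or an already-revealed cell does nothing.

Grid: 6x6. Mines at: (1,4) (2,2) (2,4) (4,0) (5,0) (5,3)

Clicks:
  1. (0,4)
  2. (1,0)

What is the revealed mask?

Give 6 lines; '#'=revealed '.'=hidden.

Click 1 (0,4) count=1: revealed 1 new [(0,4)] -> total=1
Click 2 (1,0) count=0: revealed 12 new [(0,0) (0,1) (0,2) (0,3) (1,0) (1,1) (1,2) (1,3) (2,0) (2,1) (3,0) (3,1)] -> total=13

Answer: #####.
####..
##....
##....
......
......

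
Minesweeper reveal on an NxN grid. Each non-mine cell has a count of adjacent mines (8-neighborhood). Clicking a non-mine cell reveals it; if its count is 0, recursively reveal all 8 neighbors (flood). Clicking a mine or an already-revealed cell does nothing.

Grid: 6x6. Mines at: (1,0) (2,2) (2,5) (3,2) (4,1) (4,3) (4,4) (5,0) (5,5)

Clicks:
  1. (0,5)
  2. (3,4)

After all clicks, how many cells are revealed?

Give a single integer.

Click 1 (0,5) count=0: revealed 10 new [(0,1) (0,2) (0,3) (0,4) (0,5) (1,1) (1,2) (1,3) (1,4) (1,5)] -> total=10
Click 2 (3,4) count=3: revealed 1 new [(3,4)] -> total=11

Answer: 11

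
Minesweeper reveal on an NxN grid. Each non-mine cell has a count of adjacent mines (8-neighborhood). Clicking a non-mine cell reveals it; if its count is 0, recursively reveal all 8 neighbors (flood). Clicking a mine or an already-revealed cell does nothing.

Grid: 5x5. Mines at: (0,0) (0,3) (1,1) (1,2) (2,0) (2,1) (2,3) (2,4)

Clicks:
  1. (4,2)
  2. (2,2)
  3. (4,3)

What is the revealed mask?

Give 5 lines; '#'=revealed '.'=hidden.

Click 1 (4,2) count=0: revealed 10 new [(3,0) (3,1) (3,2) (3,3) (3,4) (4,0) (4,1) (4,2) (4,3) (4,4)] -> total=10
Click 2 (2,2) count=4: revealed 1 new [(2,2)] -> total=11
Click 3 (4,3) count=0: revealed 0 new [(none)] -> total=11

Answer: .....
.....
..#..
#####
#####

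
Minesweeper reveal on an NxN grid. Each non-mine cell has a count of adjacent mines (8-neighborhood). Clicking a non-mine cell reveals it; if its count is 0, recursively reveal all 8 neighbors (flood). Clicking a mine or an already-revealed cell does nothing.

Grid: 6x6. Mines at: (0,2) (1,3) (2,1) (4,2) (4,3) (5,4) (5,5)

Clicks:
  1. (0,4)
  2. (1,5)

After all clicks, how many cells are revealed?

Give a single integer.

Click 1 (0,4) count=1: revealed 1 new [(0,4)] -> total=1
Click 2 (1,5) count=0: revealed 9 new [(0,5) (1,4) (1,5) (2,4) (2,5) (3,4) (3,5) (4,4) (4,5)] -> total=10

Answer: 10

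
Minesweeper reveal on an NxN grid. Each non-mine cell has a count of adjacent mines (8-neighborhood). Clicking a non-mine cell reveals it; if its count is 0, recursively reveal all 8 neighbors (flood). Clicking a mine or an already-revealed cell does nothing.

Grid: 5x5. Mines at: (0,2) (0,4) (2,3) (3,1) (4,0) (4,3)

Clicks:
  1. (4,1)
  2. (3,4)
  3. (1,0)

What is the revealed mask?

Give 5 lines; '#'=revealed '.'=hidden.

Click 1 (4,1) count=2: revealed 1 new [(4,1)] -> total=1
Click 2 (3,4) count=2: revealed 1 new [(3,4)] -> total=2
Click 3 (1,0) count=0: revealed 6 new [(0,0) (0,1) (1,0) (1,1) (2,0) (2,1)] -> total=8

Answer: ##...
##...
##...
....#
.#...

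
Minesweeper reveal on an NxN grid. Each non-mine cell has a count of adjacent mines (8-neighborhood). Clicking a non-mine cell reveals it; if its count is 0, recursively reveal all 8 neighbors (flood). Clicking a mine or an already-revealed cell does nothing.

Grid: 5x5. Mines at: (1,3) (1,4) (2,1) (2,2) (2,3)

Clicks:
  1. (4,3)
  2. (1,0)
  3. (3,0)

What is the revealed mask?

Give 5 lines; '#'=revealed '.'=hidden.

Click 1 (4,3) count=0: revealed 10 new [(3,0) (3,1) (3,2) (3,3) (3,4) (4,0) (4,1) (4,2) (4,3) (4,4)] -> total=10
Click 2 (1,0) count=1: revealed 1 new [(1,0)] -> total=11
Click 3 (3,0) count=1: revealed 0 new [(none)] -> total=11

Answer: .....
#....
.....
#####
#####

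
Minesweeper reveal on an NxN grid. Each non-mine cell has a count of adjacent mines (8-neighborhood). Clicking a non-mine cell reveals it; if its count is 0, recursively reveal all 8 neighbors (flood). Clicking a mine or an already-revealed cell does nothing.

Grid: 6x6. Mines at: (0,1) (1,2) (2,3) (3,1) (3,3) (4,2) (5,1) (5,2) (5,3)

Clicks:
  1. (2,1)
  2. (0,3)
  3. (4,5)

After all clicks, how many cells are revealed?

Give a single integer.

Click 1 (2,1) count=2: revealed 1 new [(2,1)] -> total=1
Click 2 (0,3) count=1: revealed 1 new [(0,3)] -> total=2
Click 3 (4,5) count=0: revealed 13 new [(0,4) (0,5) (1,3) (1,4) (1,5) (2,4) (2,5) (3,4) (3,5) (4,4) (4,5) (5,4) (5,5)] -> total=15

Answer: 15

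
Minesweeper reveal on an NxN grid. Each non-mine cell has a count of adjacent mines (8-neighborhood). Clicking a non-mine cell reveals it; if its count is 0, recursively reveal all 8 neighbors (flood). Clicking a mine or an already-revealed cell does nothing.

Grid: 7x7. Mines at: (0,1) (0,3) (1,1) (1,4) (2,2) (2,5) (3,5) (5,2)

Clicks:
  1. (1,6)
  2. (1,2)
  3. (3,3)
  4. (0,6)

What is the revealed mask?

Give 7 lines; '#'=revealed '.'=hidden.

Click 1 (1,6) count=1: revealed 1 new [(1,6)] -> total=1
Click 2 (1,2) count=4: revealed 1 new [(1,2)] -> total=2
Click 3 (3,3) count=1: revealed 1 new [(3,3)] -> total=3
Click 4 (0,6) count=0: revealed 3 new [(0,5) (0,6) (1,5)] -> total=6

Answer: .....##
..#..##
.......
...#...
.......
.......
.......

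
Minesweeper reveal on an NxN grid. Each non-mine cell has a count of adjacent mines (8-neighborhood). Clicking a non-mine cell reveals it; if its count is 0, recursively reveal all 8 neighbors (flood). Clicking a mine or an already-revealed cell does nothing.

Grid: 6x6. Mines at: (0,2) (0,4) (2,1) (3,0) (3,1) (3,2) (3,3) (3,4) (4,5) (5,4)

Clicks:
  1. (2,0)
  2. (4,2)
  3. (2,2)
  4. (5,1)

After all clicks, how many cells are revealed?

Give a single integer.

Answer: 10

Derivation:
Click 1 (2,0) count=3: revealed 1 new [(2,0)] -> total=1
Click 2 (4,2) count=3: revealed 1 new [(4,2)] -> total=2
Click 3 (2,2) count=4: revealed 1 new [(2,2)] -> total=3
Click 4 (5,1) count=0: revealed 7 new [(4,0) (4,1) (4,3) (5,0) (5,1) (5,2) (5,3)] -> total=10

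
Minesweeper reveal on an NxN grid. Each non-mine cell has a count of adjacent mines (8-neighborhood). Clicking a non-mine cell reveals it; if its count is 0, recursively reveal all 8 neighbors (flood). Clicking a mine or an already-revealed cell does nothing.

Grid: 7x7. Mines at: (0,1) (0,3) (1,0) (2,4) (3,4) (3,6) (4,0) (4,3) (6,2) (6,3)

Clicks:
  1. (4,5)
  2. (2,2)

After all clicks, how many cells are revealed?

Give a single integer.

Answer: 10

Derivation:
Click 1 (4,5) count=2: revealed 1 new [(4,5)] -> total=1
Click 2 (2,2) count=0: revealed 9 new [(1,1) (1,2) (1,3) (2,1) (2,2) (2,3) (3,1) (3,2) (3,3)] -> total=10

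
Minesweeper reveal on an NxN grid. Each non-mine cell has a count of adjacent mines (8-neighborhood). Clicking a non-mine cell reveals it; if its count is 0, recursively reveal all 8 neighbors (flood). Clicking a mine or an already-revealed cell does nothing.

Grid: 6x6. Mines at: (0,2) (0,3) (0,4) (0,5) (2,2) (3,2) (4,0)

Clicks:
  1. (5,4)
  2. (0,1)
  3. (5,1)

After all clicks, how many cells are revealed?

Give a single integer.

Answer: 20

Derivation:
Click 1 (5,4) count=0: revealed 19 new [(1,3) (1,4) (1,5) (2,3) (2,4) (2,5) (3,3) (3,4) (3,5) (4,1) (4,2) (4,3) (4,4) (4,5) (5,1) (5,2) (5,3) (5,4) (5,5)] -> total=19
Click 2 (0,1) count=1: revealed 1 new [(0,1)] -> total=20
Click 3 (5,1) count=1: revealed 0 new [(none)] -> total=20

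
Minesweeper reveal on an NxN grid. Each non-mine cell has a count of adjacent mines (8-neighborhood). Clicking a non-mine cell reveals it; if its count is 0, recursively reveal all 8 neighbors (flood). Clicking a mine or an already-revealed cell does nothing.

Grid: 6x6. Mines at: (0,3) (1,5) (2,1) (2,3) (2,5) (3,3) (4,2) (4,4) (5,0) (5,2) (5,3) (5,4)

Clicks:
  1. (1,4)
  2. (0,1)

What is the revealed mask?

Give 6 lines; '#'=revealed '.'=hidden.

Click 1 (1,4) count=4: revealed 1 new [(1,4)] -> total=1
Click 2 (0,1) count=0: revealed 6 new [(0,0) (0,1) (0,2) (1,0) (1,1) (1,2)] -> total=7

Answer: ###...
###.#.
......
......
......
......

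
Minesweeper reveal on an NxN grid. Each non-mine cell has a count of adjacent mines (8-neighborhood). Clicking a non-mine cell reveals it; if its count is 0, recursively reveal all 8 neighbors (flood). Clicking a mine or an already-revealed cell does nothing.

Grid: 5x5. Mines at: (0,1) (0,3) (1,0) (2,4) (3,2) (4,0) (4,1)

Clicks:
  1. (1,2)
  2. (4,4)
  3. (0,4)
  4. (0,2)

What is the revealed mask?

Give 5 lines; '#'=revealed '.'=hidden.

Click 1 (1,2) count=2: revealed 1 new [(1,2)] -> total=1
Click 2 (4,4) count=0: revealed 4 new [(3,3) (3,4) (4,3) (4,4)] -> total=5
Click 3 (0,4) count=1: revealed 1 new [(0,4)] -> total=6
Click 4 (0,2) count=2: revealed 1 new [(0,2)] -> total=7

Answer: ..#.#
..#..
.....
...##
...##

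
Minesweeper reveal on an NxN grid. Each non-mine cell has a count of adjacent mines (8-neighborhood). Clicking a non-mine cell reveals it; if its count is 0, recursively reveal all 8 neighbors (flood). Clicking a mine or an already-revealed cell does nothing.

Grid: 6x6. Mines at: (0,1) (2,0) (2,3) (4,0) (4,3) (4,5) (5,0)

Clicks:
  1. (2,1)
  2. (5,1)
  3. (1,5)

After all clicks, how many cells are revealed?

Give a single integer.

Answer: 14

Derivation:
Click 1 (2,1) count=1: revealed 1 new [(2,1)] -> total=1
Click 2 (5,1) count=2: revealed 1 new [(5,1)] -> total=2
Click 3 (1,5) count=0: revealed 12 new [(0,2) (0,3) (0,4) (0,5) (1,2) (1,3) (1,4) (1,5) (2,4) (2,5) (3,4) (3,5)] -> total=14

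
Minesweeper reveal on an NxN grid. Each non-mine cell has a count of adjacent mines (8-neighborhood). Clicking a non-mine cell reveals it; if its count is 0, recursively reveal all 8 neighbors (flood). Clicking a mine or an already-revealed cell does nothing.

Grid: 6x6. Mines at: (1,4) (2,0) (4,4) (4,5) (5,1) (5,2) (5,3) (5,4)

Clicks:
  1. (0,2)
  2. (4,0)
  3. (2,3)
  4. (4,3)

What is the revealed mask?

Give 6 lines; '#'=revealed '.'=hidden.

Click 1 (0,2) count=0: revealed 17 new [(0,0) (0,1) (0,2) (0,3) (1,0) (1,1) (1,2) (1,3) (2,1) (2,2) (2,3) (3,1) (3,2) (3,3) (4,1) (4,2) (4,3)] -> total=17
Click 2 (4,0) count=1: revealed 1 new [(4,0)] -> total=18
Click 3 (2,3) count=1: revealed 0 new [(none)] -> total=18
Click 4 (4,3) count=4: revealed 0 new [(none)] -> total=18

Answer: ####..
####..
.###..
.###..
####..
......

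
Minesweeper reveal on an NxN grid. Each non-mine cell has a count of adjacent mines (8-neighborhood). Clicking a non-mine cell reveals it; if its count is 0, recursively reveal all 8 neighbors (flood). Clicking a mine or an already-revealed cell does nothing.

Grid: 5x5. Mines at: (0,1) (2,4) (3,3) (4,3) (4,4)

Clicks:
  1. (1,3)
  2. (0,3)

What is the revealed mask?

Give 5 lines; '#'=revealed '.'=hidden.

Click 1 (1,3) count=1: revealed 1 new [(1,3)] -> total=1
Click 2 (0,3) count=0: revealed 5 new [(0,2) (0,3) (0,4) (1,2) (1,4)] -> total=6

Answer: ..###
..###
.....
.....
.....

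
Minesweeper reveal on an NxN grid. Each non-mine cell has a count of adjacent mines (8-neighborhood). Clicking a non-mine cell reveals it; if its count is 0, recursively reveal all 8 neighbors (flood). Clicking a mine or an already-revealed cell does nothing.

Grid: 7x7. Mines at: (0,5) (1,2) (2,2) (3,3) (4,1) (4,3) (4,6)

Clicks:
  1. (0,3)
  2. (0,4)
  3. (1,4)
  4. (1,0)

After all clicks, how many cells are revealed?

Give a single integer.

Click 1 (0,3) count=1: revealed 1 new [(0,3)] -> total=1
Click 2 (0,4) count=1: revealed 1 new [(0,4)] -> total=2
Click 3 (1,4) count=1: revealed 1 new [(1,4)] -> total=3
Click 4 (1,0) count=0: revealed 8 new [(0,0) (0,1) (1,0) (1,1) (2,0) (2,1) (3,0) (3,1)] -> total=11

Answer: 11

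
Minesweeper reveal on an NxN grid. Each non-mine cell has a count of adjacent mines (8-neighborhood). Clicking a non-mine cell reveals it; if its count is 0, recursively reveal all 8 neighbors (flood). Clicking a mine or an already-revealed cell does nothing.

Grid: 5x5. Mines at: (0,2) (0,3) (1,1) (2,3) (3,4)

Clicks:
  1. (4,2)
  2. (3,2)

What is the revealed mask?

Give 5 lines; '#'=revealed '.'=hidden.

Answer: .....
.....
###..
####.
####.

Derivation:
Click 1 (4,2) count=0: revealed 11 new [(2,0) (2,1) (2,2) (3,0) (3,1) (3,2) (3,3) (4,0) (4,1) (4,2) (4,3)] -> total=11
Click 2 (3,2) count=1: revealed 0 new [(none)] -> total=11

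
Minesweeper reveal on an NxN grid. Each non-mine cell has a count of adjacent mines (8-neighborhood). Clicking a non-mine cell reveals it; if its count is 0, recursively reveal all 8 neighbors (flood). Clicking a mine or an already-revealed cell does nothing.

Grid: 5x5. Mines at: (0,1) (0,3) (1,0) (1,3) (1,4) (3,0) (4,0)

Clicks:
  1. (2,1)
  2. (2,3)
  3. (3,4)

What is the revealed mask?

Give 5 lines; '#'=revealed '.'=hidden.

Answer: .....
.....
.####
.####
.####

Derivation:
Click 1 (2,1) count=2: revealed 1 new [(2,1)] -> total=1
Click 2 (2,3) count=2: revealed 1 new [(2,3)] -> total=2
Click 3 (3,4) count=0: revealed 10 new [(2,2) (2,4) (3,1) (3,2) (3,3) (3,4) (4,1) (4,2) (4,3) (4,4)] -> total=12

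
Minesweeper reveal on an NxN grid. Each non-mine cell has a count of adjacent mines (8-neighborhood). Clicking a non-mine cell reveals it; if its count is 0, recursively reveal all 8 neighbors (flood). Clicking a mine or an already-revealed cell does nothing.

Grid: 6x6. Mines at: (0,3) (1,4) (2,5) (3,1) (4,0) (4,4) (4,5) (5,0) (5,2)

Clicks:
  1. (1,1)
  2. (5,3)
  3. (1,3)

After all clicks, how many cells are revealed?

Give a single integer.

Answer: 11

Derivation:
Click 1 (1,1) count=0: revealed 9 new [(0,0) (0,1) (0,2) (1,0) (1,1) (1,2) (2,0) (2,1) (2,2)] -> total=9
Click 2 (5,3) count=2: revealed 1 new [(5,3)] -> total=10
Click 3 (1,3) count=2: revealed 1 new [(1,3)] -> total=11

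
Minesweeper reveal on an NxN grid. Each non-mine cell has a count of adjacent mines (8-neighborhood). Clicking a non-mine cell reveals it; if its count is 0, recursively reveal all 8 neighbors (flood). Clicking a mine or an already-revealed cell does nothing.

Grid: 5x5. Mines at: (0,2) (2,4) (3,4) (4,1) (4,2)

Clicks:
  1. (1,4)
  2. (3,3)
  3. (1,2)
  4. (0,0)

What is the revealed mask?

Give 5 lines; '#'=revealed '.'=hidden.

Click 1 (1,4) count=1: revealed 1 new [(1,4)] -> total=1
Click 2 (3,3) count=3: revealed 1 new [(3,3)] -> total=2
Click 3 (1,2) count=1: revealed 1 new [(1,2)] -> total=3
Click 4 (0,0) count=0: revealed 12 new [(0,0) (0,1) (1,0) (1,1) (1,3) (2,0) (2,1) (2,2) (2,3) (3,0) (3,1) (3,2)] -> total=15

Answer: ##...
#####
####.
####.
.....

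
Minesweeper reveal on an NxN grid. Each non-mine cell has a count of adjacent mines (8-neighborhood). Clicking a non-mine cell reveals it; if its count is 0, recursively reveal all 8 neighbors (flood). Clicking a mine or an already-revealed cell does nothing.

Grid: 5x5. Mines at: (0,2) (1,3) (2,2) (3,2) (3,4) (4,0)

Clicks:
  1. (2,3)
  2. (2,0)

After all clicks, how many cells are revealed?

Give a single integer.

Click 1 (2,3) count=4: revealed 1 new [(2,3)] -> total=1
Click 2 (2,0) count=0: revealed 8 new [(0,0) (0,1) (1,0) (1,1) (2,0) (2,1) (3,0) (3,1)] -> total=9

Answer: 9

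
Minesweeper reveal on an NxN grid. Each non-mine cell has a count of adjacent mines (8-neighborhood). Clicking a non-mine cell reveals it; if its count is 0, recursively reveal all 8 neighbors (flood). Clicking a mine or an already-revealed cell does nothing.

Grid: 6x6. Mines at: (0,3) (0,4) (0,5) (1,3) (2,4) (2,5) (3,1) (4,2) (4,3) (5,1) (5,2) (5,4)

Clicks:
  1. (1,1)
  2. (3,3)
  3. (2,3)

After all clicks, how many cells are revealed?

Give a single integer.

Click 1 (1,1) count=0: revealed 9 new [(0,0) (0,1) (0,2) (1,0) (1,1) (1,2) (2,0) (2,1) (2,2)] -> total=9
Click 2 (3,3) count=3: revealed 1 new [(3,3)] -> total=10
Click 3 (2,3) count=2: revealed 1 new [(2,3)] -> total=11

Answer: 11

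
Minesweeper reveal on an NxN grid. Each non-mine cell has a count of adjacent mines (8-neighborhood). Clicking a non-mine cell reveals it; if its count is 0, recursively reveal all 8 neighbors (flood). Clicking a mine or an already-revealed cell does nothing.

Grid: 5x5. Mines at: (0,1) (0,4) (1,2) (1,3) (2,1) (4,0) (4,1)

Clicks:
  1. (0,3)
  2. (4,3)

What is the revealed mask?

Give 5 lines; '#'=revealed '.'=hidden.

Click 1 (0,3) count=3: revealed 1 new [(0,3)] -> total=1
Click 2 (4,3) count=0: revealed 9 new [(2,2) (2,3) (2,4) (3,2) (3,3) (3,4) (4,2) (4,3) (4,4)] -> total=10

Answer: ...#.
.....
..###
..###
..###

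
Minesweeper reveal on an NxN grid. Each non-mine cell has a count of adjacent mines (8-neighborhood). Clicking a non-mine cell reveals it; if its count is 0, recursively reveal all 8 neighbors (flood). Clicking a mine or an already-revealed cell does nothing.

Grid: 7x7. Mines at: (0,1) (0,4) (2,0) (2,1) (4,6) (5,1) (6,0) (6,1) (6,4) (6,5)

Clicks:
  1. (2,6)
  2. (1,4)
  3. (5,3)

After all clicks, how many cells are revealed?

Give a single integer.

Click 1 (2,6) count=0: revealed 25 new [(0,5) (0,6) (1,2) (1,3) (1,4) (1,5) (1,6) (2,2) (2,3) (2,4) (2,5) (2,6) (3,2) (3,3) (3,4) (3,5) (3,6) (4,2) (4,3) (4,4) (4,5) (5,2) (5,3) (5,4) (5,5)] -> total=25
Click 2 (1,4) count=1: revealed 0 new [(none)] -> total=25
Click 3 (5,3) count=1: revealed 0 new [(none)] -> total=25

Answer: 25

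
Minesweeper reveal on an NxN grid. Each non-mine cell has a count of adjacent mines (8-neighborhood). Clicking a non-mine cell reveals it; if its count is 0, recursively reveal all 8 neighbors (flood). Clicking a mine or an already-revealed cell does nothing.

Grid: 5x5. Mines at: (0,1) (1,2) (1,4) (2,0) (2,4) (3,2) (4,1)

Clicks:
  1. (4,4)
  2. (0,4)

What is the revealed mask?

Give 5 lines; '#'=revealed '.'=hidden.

Click 1 (4,4) count=0: revealed 4 new [(3,3) (3,4) (4,3) (4,4)] -> total=4
Click 2 (0,4) count=1: revealed 1 new [(0,4)] -> total=5

Answer: ....#
.....
.....
...##
...##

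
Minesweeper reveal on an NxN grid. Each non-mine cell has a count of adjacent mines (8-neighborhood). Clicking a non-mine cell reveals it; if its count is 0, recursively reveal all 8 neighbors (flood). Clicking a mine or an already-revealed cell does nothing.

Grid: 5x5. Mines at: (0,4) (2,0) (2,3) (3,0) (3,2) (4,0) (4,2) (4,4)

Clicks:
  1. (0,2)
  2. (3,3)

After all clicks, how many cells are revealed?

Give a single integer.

Answer: 9

Derivation:
Click 1 (0,2) count=0: revealed 8 new [(0,0) (0,1) (0,2) (0,3) (1,0) (1,1) (1,2) (1,3)] -> total=8
Click 2 (3,3) count=4: revealed 1 new [(3,3)] -> total=9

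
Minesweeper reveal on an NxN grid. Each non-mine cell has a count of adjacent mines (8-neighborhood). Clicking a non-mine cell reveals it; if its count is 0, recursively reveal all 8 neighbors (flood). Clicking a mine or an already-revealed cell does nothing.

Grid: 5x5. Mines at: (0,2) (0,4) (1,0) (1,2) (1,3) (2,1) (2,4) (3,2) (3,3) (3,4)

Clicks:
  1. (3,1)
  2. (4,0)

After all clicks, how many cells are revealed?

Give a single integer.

Click 1 (3,1) count=2: revealed 1 new [(3,1)] -> total=1
Click 2 (4,0) count=0: revealed 3 new [(3,0) (4,0) (4,1)] -> total=4

Answer: 4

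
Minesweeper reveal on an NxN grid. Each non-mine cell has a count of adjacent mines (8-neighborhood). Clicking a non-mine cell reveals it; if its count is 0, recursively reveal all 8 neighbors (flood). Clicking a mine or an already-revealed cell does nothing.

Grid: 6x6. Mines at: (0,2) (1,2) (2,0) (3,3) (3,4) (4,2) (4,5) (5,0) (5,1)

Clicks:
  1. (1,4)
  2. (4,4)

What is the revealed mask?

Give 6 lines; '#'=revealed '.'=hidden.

Click 1 (1,4) count=0: revealed 9 new [(0,3) (0,4) (0,5) (1,3) (1,4) (1,5) (2,3) (2,4) (2,5)] -> total=9
Click 2 (4,4) count=3: revealed 1 new [(4,4)] -> total=10

Answer: ...###
...###
...###
......
....#.
......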